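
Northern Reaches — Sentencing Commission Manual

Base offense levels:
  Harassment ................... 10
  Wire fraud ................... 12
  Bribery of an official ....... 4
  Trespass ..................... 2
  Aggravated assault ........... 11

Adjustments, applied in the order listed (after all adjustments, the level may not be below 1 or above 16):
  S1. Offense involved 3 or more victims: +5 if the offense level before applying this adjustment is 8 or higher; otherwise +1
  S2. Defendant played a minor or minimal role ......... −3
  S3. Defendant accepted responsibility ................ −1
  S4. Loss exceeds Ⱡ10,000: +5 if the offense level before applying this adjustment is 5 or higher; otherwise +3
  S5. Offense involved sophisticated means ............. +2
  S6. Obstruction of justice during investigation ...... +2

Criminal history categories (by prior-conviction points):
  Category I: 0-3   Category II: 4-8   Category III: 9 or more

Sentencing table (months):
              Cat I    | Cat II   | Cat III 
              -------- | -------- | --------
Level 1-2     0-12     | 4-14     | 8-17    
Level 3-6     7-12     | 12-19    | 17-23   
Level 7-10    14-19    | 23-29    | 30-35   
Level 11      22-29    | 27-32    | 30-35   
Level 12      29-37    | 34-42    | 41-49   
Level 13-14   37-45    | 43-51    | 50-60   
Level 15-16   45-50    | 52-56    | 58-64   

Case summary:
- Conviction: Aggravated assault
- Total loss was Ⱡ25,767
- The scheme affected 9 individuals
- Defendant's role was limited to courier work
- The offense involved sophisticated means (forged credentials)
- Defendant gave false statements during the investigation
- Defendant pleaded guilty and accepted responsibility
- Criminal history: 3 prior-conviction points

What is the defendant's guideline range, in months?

45-50 months

Base offense level for aggravated assault: 11.
S1 applies (level before this adjustment is 11 ≥ 8, so +5): 11 + 5 = 16.
S2 applies: 16 − 3 = 13.
S3 applies: 13 − 1 = 12.
S4 applies (level before this adjustment is 12 ≥ 5, so +5): 12 + 5 = 17.
S5 applies: 17 + 2 = 19.
S6 applies: 19 + 2 = 21.
Level 21 exceeds the maximum of 16; capped at 16.
Final offense level: 16.
Criminal history: 3 prior points → Category I (0-3).
Level 16 falls in the 15-16 band.
Grid: Level 15-16 × Category I = 45-50 months.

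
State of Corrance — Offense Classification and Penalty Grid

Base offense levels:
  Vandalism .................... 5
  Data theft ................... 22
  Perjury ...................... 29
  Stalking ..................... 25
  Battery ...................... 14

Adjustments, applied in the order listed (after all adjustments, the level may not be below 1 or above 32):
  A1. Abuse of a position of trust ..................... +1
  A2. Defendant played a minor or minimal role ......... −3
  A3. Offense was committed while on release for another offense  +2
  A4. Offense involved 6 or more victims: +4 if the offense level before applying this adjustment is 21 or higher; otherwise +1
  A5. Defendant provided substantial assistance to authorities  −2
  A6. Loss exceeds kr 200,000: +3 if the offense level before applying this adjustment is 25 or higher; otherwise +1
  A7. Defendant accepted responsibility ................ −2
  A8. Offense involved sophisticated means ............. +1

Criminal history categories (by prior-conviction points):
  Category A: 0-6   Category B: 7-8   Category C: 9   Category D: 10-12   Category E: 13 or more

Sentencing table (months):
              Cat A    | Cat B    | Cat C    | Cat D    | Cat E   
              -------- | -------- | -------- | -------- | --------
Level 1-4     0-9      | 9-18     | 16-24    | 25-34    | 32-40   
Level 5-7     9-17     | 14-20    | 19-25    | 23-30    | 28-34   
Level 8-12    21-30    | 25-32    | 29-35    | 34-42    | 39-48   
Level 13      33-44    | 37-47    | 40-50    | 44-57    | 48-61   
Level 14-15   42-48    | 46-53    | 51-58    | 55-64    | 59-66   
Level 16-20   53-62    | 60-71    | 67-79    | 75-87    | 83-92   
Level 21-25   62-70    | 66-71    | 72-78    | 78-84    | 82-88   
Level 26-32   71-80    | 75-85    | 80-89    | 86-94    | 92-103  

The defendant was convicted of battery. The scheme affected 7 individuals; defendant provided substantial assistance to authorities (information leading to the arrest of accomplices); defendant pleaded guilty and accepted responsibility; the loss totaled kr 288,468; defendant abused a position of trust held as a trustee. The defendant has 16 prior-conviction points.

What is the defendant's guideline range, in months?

48-61 months

Base offense level for battery: 14.
A1 applies: 14 + 1 = 15.
A3 does not apply.
A4 applies (level before this adjustment is 15 < 21, so +1): 15 + 1 = 16.
A5 applies: 16 − 2 = 14.
A6 applies (level before this adjustment is 14 < 25, so +1): 14 + 1 = 15.
A7 applies: 15 − 2 = 13.
Final offense level: 13.
Criminal history: 16 prior points → Category E (13+).
Level 13 falls in the 13 band.
Grid: Level 13 × Category E = 48-61 months.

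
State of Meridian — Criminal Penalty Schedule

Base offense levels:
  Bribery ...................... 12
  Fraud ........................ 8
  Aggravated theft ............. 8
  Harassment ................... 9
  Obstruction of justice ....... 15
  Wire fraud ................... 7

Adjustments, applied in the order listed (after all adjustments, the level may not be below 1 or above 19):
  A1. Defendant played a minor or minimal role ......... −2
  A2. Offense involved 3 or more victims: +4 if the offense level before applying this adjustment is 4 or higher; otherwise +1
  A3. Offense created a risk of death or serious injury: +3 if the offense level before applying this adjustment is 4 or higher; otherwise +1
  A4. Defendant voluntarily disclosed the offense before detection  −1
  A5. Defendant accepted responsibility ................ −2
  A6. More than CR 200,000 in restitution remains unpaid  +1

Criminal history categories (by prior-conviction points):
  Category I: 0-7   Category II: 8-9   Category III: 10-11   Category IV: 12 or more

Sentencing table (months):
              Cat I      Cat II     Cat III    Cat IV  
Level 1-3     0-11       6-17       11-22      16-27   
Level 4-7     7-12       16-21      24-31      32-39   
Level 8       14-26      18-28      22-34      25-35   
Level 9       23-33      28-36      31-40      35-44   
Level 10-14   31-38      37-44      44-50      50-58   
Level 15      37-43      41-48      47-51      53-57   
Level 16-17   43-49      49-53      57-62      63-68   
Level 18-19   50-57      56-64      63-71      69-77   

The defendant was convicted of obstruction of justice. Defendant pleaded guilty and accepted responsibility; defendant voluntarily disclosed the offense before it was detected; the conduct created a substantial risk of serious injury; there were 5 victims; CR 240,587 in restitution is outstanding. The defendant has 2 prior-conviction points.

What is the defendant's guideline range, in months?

50-57 months

Base offense level for obstruction of justice: 15.
A1 does not apply.
A2 applies (level before this adjustment is 15 ≥ 4, so +4): 15 + 4 = 19.
A3 applies (level before this adjustment is 19 ≥ 4, so +3): 19 + 3 = 22.
A4 applies: 22 − 1 = 21.
A5 applies: 21 − 2 = 19.
A6 applies: 19 + 1 = 20.
Level 20 exceeds the maximum of 19; capped at 19.
Final offense level: 19.
Criminal history: 2 prior points → Category I (0-7).
Level 19 falls in the 18-19 band.
Grid: Level 18-19 × Category I = 50-57 months.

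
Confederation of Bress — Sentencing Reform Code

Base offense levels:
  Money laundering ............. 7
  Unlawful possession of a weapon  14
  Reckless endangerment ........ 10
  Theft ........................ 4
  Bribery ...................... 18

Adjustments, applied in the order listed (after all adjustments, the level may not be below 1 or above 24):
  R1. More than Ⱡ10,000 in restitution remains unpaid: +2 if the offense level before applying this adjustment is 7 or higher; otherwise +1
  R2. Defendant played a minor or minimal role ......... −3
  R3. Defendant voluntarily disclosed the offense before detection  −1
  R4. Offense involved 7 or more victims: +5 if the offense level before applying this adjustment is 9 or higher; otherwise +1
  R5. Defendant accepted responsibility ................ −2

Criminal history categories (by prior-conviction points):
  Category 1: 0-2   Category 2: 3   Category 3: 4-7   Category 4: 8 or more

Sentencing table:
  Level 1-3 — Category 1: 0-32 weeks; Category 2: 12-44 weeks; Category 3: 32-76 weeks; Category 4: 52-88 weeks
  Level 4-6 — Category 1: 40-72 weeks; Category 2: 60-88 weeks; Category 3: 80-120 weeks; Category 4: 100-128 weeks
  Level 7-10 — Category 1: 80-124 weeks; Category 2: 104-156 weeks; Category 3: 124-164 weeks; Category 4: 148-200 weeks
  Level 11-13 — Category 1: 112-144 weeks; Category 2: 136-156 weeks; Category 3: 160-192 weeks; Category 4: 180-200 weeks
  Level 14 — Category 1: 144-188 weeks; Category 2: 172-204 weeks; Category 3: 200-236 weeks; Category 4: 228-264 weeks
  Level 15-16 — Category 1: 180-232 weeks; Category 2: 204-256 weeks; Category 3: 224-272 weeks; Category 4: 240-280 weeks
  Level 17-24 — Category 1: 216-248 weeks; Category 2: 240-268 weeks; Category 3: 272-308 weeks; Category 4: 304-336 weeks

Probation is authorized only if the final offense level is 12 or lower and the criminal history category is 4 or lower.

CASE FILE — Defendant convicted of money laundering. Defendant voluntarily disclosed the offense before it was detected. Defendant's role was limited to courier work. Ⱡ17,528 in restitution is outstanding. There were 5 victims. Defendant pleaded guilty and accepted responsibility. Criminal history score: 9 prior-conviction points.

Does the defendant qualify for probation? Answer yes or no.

Base offense level for money laundering: 7.
R1 applies (level before this adjustment is 7 ≥ 7, so +2): 7 + 2 = 9.
R2 applies: 9 − 3 = 6.
R3 applies: 6 − 1 = 5.
R5 applies: 5 − 2 = 3.
Final offense level: 3.
Criminal history: 9 prior points → Category 4 (8+).
Level 3 falls in the 1-3 band.
Grid: Level 1-3 × Category 4 = 52-88 weeks.
Probation check: level 3 ≤ 12 and category 4 ≤ 4 → eligible.

Yes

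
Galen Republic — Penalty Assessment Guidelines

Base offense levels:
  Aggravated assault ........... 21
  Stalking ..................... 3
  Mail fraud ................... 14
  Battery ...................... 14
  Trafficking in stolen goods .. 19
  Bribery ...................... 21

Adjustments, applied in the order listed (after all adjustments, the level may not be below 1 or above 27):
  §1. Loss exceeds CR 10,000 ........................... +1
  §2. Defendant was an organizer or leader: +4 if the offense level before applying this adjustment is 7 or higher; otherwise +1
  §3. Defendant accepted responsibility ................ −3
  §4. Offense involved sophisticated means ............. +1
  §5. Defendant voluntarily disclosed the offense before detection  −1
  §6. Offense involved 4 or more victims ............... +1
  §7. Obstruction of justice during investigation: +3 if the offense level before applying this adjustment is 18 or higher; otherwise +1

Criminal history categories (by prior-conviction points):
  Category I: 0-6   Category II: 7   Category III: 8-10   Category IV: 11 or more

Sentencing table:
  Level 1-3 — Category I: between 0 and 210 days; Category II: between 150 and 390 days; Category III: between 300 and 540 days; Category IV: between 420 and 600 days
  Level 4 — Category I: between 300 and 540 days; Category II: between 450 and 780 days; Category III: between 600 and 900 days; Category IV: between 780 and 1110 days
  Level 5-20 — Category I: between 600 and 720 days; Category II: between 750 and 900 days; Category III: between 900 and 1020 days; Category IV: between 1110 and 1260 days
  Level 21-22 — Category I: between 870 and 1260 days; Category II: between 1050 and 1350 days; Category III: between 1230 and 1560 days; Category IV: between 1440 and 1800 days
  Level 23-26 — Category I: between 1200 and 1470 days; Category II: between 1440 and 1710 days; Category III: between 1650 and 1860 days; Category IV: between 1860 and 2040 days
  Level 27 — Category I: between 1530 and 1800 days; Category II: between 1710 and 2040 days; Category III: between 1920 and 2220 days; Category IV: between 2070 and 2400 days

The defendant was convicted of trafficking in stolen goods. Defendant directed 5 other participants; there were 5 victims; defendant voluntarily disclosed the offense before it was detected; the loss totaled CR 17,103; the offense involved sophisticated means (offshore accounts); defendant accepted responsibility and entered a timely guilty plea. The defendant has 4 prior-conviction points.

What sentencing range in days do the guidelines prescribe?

870-1260 days

Base offense level for trafficking in stolen goods: 19.
§1 applies: 19 + 1 = 20.
§2 applies (level before this adjustment is 20 ≥ 7, so +4): 20 + 4 = 24.
§3 applies: 24 − 3 = 21.
§4 applies: 21 + 1 = 22.
§5 applies: 22 − 1 = 21.
§6 applies: 21 + 1 = 22.
§7 does not apply.
Final offense level: 22.
Criminal history: 4 prior points → Category I (0-6).
Level 22 falls in the 21-22 band.
Grid: Level 21-22 × Category I = 870-1260 days.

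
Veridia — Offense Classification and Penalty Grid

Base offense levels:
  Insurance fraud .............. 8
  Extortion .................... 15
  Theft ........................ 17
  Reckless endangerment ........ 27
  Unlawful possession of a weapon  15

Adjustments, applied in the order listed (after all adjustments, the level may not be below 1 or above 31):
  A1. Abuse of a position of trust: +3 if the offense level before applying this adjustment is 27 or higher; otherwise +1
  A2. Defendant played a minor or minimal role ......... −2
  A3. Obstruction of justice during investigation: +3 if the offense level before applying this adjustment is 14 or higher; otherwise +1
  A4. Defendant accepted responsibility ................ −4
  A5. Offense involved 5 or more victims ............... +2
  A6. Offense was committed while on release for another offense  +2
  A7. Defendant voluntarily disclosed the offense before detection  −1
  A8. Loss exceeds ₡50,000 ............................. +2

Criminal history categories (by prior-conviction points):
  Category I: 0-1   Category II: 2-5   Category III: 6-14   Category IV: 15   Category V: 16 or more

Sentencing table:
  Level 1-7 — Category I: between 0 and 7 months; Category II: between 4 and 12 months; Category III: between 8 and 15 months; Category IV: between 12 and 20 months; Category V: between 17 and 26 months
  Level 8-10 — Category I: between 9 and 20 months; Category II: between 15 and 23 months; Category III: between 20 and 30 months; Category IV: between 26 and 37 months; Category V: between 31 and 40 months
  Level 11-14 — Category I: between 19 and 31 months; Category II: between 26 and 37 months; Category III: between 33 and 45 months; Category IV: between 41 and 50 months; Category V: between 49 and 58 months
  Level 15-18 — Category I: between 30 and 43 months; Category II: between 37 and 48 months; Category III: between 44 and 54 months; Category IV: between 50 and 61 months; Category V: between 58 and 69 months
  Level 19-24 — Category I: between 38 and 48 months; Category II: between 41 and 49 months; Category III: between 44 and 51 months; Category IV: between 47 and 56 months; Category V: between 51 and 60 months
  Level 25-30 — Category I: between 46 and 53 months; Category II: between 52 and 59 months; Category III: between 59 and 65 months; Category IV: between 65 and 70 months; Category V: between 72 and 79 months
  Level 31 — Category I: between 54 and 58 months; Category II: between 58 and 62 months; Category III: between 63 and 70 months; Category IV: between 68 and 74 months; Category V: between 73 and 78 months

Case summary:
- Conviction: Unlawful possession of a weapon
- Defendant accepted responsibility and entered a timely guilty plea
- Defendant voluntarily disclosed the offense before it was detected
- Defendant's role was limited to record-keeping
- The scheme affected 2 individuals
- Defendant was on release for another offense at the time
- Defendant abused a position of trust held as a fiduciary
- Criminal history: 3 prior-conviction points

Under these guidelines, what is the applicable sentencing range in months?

26-37 months

Base offense level for unlawful possession of a weapon: 15.
A1 applies (level before this adjustment is 15 < 27, so +1): 15 + 1 = 16.
A2 applies: 16 − 2 = 14.
A3 does not apply.
A4 applies: 14 − 4 = 10.
A6 applies: 10 + 2 = 12.
A7 applies: 12 − 1 = 11.
Final offense level: 11.
Criminal history: 3 prior points → Category II (2-5).
Level 11 falls in the 11-14 band.
Grid: Level 11-14 × Category II = 26-37 months.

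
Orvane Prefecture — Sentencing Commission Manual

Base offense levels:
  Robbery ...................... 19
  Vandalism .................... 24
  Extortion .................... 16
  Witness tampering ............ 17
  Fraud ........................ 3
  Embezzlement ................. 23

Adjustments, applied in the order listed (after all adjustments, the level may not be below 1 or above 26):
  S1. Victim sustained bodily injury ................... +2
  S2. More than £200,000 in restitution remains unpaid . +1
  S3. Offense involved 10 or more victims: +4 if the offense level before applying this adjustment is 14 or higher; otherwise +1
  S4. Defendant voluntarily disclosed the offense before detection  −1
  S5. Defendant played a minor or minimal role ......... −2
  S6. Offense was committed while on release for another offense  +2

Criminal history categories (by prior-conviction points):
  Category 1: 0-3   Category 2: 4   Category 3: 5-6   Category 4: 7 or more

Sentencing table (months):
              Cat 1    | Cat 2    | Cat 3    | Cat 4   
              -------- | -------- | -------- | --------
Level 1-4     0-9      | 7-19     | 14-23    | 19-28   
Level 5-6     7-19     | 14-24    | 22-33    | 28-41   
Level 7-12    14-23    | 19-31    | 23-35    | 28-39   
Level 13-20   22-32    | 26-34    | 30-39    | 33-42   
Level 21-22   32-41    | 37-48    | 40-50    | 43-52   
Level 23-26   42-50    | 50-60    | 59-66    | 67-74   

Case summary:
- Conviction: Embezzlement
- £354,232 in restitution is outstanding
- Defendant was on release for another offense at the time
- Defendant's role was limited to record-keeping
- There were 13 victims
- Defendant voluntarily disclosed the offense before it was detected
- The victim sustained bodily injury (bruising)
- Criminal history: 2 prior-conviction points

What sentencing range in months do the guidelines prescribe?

Base offense level for embezzlement: 23.
S1 applies: 23 + 2 = 25.
S2 applies: 25 + 1 = 26.
S3 applies (level before this adjustment is 26 ≥ 14, so +4): 26 + 4 = 30.
S4 applies: 30 − 1 = 29.
S5 applies: 29 − 2 = 27.
S6 applies: 27 + 2 = 29.
Level 29 exceeds the maximum of 26; capped at 26.
Final offense level: 26.
Criminal history: 2 prior points → Category 1 (0-3).
Level 26 falls in the 23-26 band.
Grid: Level 23-26 × Category 1 = 42-50 months.

42-50 months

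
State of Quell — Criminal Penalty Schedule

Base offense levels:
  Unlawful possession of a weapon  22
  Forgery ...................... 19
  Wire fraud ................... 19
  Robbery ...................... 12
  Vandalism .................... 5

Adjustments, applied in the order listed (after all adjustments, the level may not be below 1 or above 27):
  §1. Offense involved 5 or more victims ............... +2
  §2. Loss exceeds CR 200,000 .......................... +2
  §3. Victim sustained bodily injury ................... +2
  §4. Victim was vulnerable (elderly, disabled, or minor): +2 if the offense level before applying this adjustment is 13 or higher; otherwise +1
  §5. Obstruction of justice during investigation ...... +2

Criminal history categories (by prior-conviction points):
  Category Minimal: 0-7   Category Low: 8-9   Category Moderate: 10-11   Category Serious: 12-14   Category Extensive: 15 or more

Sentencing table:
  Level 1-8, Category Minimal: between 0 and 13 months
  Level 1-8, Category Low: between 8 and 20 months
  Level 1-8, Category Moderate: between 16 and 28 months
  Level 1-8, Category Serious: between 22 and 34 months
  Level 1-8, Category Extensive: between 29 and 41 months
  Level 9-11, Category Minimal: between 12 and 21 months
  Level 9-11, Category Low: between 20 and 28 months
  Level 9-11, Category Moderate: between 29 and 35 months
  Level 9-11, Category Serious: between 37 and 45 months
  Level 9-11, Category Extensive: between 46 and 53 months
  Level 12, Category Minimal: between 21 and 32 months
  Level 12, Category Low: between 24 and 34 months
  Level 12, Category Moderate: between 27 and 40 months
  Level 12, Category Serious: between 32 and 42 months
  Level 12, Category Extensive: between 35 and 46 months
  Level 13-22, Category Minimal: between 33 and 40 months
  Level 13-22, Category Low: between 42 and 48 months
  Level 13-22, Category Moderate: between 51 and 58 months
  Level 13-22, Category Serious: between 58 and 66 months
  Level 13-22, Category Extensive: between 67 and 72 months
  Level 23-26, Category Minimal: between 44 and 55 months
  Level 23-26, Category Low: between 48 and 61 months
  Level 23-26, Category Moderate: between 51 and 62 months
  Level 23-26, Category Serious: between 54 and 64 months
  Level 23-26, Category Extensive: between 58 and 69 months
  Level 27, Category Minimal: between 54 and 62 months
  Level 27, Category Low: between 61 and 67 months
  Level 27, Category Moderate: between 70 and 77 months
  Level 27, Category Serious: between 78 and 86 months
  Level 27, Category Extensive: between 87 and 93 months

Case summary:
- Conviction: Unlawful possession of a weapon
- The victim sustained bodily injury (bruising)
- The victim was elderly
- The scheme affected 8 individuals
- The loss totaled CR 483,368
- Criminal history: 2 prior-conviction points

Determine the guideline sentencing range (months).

Base offense level for unlawful possession of a weapon: 22.
§1 applies: 22 + 2 = 24.
§2 applies: 24 + 2 = 26.
§3 applies: 26 + 2 = 28.
§4 applies (level before this adjustment is 28 ≥ 13, so +2): 28 + 2 = 30.
Level 30 exceeds the maximum of 27; capped at 27.
Final offense level: 27.
Criminal history: 2 prior points → Category Minimal (0-7).
Level 27 falls in the 27 band.
Grid: Level 27 × Category Minimal = 54-62 months.

54-62 months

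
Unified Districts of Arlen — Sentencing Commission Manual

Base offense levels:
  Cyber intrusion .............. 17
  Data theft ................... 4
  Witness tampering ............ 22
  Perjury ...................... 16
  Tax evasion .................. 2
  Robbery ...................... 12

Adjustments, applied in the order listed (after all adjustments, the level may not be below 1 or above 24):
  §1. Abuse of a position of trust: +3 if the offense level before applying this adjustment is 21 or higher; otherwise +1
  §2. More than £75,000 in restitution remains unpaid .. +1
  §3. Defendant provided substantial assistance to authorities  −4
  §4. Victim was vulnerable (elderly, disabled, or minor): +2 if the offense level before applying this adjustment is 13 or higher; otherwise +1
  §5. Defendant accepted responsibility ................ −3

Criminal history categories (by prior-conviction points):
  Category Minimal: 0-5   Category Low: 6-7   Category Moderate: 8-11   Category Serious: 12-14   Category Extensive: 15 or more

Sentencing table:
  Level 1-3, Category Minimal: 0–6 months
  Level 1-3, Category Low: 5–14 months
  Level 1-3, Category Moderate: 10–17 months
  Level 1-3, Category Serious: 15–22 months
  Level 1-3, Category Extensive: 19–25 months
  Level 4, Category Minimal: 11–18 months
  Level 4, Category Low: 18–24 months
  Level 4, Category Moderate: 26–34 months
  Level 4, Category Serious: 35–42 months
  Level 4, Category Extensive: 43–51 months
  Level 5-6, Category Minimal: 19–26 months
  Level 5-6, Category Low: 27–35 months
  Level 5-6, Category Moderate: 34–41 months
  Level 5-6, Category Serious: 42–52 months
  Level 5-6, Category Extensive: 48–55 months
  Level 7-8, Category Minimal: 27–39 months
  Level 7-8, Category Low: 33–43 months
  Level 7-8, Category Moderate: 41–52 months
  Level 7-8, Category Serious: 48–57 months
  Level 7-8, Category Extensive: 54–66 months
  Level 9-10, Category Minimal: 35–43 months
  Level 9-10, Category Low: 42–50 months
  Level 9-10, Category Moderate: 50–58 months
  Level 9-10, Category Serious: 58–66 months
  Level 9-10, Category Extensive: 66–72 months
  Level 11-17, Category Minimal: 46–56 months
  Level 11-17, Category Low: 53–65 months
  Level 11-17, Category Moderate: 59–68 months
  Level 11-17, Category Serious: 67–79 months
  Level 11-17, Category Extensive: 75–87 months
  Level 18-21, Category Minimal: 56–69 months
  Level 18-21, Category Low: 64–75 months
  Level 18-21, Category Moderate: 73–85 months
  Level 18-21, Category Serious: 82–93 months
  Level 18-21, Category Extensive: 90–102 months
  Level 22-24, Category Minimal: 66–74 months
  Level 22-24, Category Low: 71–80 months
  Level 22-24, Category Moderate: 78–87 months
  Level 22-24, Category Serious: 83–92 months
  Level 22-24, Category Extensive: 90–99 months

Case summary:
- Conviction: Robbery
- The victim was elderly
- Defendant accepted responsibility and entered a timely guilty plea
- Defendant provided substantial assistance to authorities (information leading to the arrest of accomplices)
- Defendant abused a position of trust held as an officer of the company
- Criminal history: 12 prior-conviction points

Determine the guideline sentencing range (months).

Base offense level for robbery: 12.
§1 applies (level before this adjustment is 12 < 21, so +1): 12 + 1 = 13.
§2 does not apply.
§3 applies: 13 − 4 = 9.
§4 applies (level before this adjustment is 9 < 13, so +1): 9 + 1 = 10.
§5 applies: 10 − 3 = 7.
Final offense level: 7.
Criminal history: 12 prior points → Category Serious (12-14).
Level 7 falls in the 7-8 band.
Grid: Level 7-8 × Category Serious = 48-57 months.

48-57 months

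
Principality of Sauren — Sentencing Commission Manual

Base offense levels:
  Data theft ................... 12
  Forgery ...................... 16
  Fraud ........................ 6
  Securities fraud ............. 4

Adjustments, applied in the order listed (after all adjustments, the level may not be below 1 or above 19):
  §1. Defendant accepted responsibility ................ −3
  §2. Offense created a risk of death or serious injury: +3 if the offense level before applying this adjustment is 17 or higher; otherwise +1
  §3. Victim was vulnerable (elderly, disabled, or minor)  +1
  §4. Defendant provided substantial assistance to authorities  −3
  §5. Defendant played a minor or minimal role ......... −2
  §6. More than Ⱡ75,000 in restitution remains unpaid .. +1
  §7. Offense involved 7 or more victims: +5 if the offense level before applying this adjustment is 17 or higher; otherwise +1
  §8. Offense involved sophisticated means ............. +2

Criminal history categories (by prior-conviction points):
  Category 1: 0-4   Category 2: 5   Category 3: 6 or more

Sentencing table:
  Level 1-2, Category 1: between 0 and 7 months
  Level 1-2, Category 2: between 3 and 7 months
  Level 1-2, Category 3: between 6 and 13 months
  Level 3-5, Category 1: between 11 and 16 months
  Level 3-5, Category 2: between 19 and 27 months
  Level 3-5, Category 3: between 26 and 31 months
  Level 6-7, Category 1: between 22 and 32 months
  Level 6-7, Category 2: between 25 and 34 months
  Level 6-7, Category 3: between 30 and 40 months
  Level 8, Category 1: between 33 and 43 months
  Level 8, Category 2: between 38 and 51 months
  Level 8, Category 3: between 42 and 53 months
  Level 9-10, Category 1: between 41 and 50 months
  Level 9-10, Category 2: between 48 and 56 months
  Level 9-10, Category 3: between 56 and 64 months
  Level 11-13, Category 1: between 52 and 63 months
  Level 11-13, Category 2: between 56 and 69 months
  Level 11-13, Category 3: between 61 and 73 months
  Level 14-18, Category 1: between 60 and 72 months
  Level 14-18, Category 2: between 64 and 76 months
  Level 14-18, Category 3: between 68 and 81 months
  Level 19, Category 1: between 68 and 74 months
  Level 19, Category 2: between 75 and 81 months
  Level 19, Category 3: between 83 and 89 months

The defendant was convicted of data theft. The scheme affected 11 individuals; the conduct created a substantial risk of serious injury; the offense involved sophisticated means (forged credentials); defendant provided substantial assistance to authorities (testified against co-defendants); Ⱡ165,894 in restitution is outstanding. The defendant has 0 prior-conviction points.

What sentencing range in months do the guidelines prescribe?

60-72 months

Base offense level for data theft: 12.
§1 does not apply.
§2 applies (level before this adjustment is 12 < 17, so +1): 12 + 1 = 13.
§4 applies: 13 − 3 = 10.
§5 does not apply.
§6 applies: 10 + 1 = 11.
§7 applies (level before this adjustment is 11 < 17, so +1): 11 + 1 = 12.
§8 applies: 12 + 2 = 14.
Final offense level: 14.
Criminal history: 0 prior points → Category 1 (0-4).
Level 14 falls in the 14-18 band.
Grid: Level 14-18 × Category 1 = 60-72 months.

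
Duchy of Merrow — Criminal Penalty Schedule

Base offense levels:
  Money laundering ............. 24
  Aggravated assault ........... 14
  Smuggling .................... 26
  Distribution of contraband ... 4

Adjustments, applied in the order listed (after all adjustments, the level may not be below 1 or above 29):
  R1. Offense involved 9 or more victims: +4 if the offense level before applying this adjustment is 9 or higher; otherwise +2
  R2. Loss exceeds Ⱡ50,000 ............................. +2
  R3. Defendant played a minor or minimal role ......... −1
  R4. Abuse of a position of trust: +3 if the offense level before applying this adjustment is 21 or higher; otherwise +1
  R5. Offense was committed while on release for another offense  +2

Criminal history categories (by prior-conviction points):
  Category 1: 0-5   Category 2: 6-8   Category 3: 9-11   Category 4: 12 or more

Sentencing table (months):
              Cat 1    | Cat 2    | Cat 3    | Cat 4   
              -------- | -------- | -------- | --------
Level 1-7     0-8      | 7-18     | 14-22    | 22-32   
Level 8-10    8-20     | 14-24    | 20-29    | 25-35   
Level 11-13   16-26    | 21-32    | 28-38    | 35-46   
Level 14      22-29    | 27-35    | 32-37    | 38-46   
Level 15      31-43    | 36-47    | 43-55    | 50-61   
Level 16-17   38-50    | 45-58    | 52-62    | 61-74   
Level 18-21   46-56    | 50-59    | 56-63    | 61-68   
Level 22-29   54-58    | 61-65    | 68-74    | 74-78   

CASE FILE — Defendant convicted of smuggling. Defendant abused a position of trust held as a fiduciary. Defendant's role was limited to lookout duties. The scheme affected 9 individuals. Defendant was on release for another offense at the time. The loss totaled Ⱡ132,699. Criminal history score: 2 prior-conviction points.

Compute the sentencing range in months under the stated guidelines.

Base offense level for smuggling: 26.
R1 applies (level before this adjustment is 26 ≥ 9, so +4): 26 + 4 = 30.
R2 applies: 30 + 2 = 32.
R3 applies: 32 − 1 = 31.
R4 applies (level before this adjustment is 31 ≥ 21, so +3): 31 + 3 = 34.
R5 applies: 34 + 2 = 36.
Level 36 exceeds the maximum of 29; capped at 29.
Final offense level: 29.
Criminal history: 2 prior points → Category 1 (0-5).
Level 29 falls in the 22-29 band.
Grid: Level 22-29 × Category 1 = 54-58 months.

54-58 months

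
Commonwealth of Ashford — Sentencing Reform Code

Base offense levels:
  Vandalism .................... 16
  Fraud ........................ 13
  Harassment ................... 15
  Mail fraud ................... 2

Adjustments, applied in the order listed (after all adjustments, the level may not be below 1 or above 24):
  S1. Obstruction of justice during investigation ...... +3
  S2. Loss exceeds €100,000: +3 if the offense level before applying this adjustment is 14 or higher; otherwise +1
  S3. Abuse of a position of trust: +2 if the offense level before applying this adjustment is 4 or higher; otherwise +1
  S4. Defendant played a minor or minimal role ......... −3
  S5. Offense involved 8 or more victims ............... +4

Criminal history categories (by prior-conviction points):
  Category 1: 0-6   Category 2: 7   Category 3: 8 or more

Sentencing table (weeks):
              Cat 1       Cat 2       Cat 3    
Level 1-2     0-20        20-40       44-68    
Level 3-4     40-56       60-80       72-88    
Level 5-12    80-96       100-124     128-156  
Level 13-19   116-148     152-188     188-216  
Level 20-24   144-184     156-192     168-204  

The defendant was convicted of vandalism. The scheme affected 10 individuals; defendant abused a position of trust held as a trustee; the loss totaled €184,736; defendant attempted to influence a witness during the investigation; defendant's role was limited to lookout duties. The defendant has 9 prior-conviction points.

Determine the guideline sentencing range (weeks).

Base offense level for vandalism: 16.
S1 applies: 16 + 3 = 19.
S2 applies (level before this adjustment is 19 ≥ 14, so +3): 19 + 3 = 22.
S3 applies (level before this adjustment is 22 ≥ 4, so +2): 22 + 2 = 24.
S4 applies: 24 − 3 = 21.
S5 applies: 21 + 4 = 25.
Level 25 exceeds the maximum of 24; capped at 24.
Final offense level: 24.
Criminal history: 9 prior points → Category 3 (8+).
Level 24 falls in the 20-24 band.
Grid: Level 20-24 × Category 3 = 168-204 weeks.

168-204 weeks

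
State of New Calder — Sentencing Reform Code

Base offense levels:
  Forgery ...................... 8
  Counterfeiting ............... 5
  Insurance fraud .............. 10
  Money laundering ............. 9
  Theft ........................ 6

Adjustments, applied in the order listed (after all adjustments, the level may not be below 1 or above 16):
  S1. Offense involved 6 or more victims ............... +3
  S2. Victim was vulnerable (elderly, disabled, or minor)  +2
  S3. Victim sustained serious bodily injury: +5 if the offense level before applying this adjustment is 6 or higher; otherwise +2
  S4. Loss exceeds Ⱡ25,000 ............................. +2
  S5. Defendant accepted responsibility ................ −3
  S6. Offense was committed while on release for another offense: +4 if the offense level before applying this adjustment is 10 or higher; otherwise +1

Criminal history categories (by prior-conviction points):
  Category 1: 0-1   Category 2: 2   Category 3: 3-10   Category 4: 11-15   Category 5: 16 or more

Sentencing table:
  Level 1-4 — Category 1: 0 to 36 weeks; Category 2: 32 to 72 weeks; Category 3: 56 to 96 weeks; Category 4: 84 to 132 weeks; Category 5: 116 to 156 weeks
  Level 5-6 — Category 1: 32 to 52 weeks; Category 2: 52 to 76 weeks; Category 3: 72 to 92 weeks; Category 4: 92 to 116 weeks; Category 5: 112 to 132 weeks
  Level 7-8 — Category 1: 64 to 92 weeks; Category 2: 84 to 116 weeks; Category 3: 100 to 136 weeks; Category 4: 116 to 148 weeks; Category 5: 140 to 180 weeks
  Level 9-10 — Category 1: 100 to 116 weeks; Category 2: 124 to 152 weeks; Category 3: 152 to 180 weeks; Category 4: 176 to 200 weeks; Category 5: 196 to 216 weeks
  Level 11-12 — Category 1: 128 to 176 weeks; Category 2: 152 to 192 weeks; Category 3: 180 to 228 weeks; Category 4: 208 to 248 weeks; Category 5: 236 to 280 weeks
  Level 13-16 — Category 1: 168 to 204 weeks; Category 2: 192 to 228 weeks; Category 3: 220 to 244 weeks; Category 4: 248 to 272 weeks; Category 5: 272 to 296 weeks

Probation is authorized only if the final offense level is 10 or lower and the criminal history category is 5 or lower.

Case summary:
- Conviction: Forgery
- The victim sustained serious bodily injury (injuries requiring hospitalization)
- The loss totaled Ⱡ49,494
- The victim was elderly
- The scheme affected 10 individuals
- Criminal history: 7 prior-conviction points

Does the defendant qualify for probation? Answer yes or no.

No

Base offense level for forgery: 8.
S1 applies: 8 + 3 = 11.
S2 applies: 11 + 2 = 13.
S3 applies (level before this adjustment is 13 ≥ 6, so +5): 13 + 5 = 18.
S4 applies: 18 + 2 = 20.
S5 does not apply.
S6 does not apply.
Level 20 exceeds the maximum of 16; capped at 16.
Final offense level: 16.
Criminal history: 7 prior points → Category 3 (3-10).
Level 16 falls in the 13-16 band.
Grid: Level 13-16 × Category 3 = 220-244 weeks.
Probation check: level 16 > 10 and category 3 ≤ 5 → not eligible.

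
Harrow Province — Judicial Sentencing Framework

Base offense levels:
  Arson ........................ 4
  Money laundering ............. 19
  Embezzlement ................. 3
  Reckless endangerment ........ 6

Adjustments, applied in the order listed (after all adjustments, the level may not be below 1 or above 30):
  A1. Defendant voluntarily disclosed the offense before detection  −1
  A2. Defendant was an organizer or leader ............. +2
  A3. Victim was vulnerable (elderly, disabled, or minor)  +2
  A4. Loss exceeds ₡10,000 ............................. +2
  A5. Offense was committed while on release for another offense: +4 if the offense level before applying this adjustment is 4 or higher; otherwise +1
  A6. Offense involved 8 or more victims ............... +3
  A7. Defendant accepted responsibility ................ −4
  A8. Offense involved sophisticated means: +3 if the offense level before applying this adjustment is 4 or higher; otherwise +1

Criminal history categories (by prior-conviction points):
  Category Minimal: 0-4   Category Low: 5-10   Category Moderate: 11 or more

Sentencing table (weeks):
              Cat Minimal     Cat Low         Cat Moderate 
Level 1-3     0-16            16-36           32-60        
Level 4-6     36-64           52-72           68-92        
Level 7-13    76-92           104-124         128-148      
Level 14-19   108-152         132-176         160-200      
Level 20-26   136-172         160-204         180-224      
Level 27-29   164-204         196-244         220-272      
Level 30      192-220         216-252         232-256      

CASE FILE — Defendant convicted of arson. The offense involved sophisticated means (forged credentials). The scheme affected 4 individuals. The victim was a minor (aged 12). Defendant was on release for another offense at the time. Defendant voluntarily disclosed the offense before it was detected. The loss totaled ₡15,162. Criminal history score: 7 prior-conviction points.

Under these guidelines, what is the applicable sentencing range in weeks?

132-176 weeks

Base offense level for arson: 4.
A1 applies: 4 − 1 = 3.
A3 applies: 3 + 2 = 5.
A4 applies: 5 + 2 = 7.
A5 applies (level before this adjustment is 7 ≥ 4, so +4): 7 + 4 = 11.
A7 does not apply.
A8 applies (level before this adjustment is 11 ≥ 4, so +3): 11 + 3 = 14.
Final offense level: 14.
Criminal history: 7 prior points → Category Low (5-10).
Level 14 falls in the 14-19 band.
Grid: Level 14-19 × Category Low = 132-176 weeks.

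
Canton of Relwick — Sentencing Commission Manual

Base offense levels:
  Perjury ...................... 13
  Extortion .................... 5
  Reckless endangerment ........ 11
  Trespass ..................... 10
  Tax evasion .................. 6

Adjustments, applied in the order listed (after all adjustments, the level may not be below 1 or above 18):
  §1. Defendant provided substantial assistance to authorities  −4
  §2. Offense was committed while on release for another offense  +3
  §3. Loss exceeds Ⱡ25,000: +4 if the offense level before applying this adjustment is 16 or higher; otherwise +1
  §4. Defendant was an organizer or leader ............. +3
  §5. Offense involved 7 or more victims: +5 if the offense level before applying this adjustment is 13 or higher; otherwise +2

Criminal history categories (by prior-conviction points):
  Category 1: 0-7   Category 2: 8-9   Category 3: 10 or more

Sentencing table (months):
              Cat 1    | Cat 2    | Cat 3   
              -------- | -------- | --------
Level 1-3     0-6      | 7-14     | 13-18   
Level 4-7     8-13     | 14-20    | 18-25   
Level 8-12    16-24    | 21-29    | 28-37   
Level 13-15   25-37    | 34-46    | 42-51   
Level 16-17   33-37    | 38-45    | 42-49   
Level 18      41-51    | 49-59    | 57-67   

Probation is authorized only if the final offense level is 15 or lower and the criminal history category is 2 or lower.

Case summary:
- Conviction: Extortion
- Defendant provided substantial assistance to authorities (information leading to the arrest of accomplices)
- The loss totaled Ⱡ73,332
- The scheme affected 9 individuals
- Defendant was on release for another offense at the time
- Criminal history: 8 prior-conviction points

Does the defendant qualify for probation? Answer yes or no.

Yes

Base offense level for extortion: 5.
§1 applies: 5 − 4 = 1.
§2 applies: 1 + 3 = 4.
§3 applies (level before this adjustment is 4 < 16, so +1): 4 + 1 = 5.
§4 does not apply.
§5 applies (level before this adjustment is 5 < 13, so +2): 5 + 2 = 7.
Final offense level: 7.
Criminal history: 8 prior points → Category 2 (8-9).
Level 7 falls in the 4-7 band.
Grid: Level 4-7 × Category 2 = 14-20 months.
Probation check: level 7 ≤ 15 and category 2 ≤ 2 → eligible.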